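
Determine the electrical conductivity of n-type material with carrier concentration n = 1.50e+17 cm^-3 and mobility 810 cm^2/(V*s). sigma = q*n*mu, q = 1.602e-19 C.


Step 1: sigma = q * n * mu
Step 2: sigma = 1.602e-19 * 1.50e+17 * 810
Step 3: sigma = 1.946e+01 S/cm

1.946e+01


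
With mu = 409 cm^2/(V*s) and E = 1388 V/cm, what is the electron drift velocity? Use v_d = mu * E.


Step 1: v_d = mu * E
Step 2: v_d = 409 * 1388 = 567692
Step 3: v_d = 5.68e+05 cm/s

5.68e+05


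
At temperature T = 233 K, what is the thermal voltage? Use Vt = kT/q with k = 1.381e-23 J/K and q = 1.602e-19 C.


Step 1: kT = 1.381e-23 * 233 = 3.21773e-21 J
Step 2: Vt = kT/q = 3.21773e-21 / 1.602e-19
Step 3: Vt = 0.02009 V

0.02009


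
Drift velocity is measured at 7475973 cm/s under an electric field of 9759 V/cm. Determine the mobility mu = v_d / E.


Step 1: mu = v_d / E
Step 2: mu = 7475973 / 9759
Step 3: mu = 766.06 cm^2/(V*s)

766.06


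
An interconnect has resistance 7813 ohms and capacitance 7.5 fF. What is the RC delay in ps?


Step 1: tau = R * C
Step 2: tau = 7813 * 7.5 fF = 7813 * 7.5e-15 F
Step 3: tau = 5.85975e-11 s = 58.5975 ps

58.5975


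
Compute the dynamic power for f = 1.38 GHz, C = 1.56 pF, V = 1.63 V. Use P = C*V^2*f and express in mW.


Step 1: V^2 = 1.63^2 = 2.6569 V^2
Step 2: P = C*V^2*f = 1.56e-12 F * 2.6569 * 1.38e9 Hz
Step 3: P = 5.71977432e-03 W
Step 4: P = 5.72 mW

5.72


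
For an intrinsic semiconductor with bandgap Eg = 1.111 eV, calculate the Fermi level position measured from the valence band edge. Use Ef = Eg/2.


Step 1: For an intrinsic semiconductor, the Fermi level sits at midgap.
Step 2: Ef = Eg / 2 = 1.111 / 2 = 0.5555 eV

0.5555


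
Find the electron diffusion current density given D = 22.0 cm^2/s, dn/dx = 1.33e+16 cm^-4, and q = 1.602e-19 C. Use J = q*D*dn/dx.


Step 1: J = q * D * (dn/dx)
Step 2: J = 1.602e-19 * 22.0 * 1.33e+16
Step 3: J = 4.69e-02 A/cm^2

4.69e-02


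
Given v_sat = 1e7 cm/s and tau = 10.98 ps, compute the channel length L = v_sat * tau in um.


Step 1: tau in seconds = 10.98 ps * 1e-12 = 1.0980e-11 s
Step 2: L = v_sat * tau = 1e7 * 1.0980e-11 = 1.0980e-04 cm
Step 3: L in um = 1.0980e-04 * 1e4 = 1.098 um

1.098


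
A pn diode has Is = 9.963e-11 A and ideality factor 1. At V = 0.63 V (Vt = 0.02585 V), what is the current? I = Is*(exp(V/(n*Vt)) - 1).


Step 1: V/(n*Vt) = 0.63/(1*0.02585) = 24.3714
Step 2: exp(24.3714) = 3.8403e+10
Step 3: I = 9.963e-11 * (3.8403e+10 - 1) = 3.83e+00 A

3.83e+00


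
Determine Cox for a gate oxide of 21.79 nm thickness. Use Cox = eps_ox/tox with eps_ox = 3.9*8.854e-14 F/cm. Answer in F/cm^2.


Step 1: eps_ox = 3.9 * 8.854e-14 = 3.45306e-13 F/cm
Step 2: tox in cm = 21.79 nm * 1e-7 = 2.1790e-06 cm
Step 3: Cox = 3.45306e-13 / 2.1790e-06 = 1.58e-07 F/cm^2

1.58e-07


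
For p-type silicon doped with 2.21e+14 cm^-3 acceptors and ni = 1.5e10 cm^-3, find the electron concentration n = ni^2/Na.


Step 1: Majority hole concentration p ≈ Na = 2.21e+14 cm^-3
Step 2: n = ni^2 / Na = (1.5e10)^2 / 2.21e+14
Step 3: n = 1.02e+06 cm^-3

1.02e+06


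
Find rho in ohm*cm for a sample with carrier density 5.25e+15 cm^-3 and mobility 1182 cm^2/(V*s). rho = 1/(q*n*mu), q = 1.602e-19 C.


Step 1: sigma = q * n * mu = 1.602e-19 * 5.25e+15 * 1182 = 9.94121e-01 S/cm
Step 2: rho = 1 / sigma = 1 / 9.94121e-01 = 1.006 ohm*cm

1.006


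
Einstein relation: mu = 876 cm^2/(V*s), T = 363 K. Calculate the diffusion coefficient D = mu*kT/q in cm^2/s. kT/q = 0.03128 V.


Step 1: D = mu * (kT/q)
Step 2: D = 876 * 0.03128
Step 3: D = 27.4 cm^2/s

27.4


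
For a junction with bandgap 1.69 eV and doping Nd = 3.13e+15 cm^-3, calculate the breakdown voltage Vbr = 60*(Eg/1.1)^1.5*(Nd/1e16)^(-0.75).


Step 1: Eg/1.1 = 1.69/1.1 = 1.536364
Step 2: (Eg/1.1)^1.5 = 1.536364^1.5 = 1.904326
Step 3: (Nd/1e16)^(-0.75) = (0.313)^(-0.75) = 2.389691
Step 4: Vbr = 60 * 1.904326 * 2.389691 = 273.0 V

273.0


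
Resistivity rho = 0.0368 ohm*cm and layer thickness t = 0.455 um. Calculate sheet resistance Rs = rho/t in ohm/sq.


Step 1: Convert thickness to cm: t = 0.455 um = 4.5500e-05 cm
Step 2: Rs = rho / t = 0.0368 / 4.5500e-05
Step 3: Rs = 808.8 ohm/sq

808.8


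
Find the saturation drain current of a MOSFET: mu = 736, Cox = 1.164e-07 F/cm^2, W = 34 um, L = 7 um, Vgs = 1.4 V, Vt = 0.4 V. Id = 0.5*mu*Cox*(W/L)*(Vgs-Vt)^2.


Step 1: Overdrive voltage Vov = Vgs - Vt = 1.4 - 0.4 = 1.0 V
Step 2: W/L = 34/7 = 4.85714
Step 3: Id = 0.5 * 736 * 1.164e-07 * 4.85714 * 1.0^2
Step 4: Id = 2.08e-04 A

2.08e-04


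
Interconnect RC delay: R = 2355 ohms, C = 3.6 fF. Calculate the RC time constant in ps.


Step 1: tau = R * C
Step 2: tau = 2355 * 3.6 fF = 2355 * 3.6e-15 F
Step 3: tau = 8.478e-12 s = 8.478 ps

8.478


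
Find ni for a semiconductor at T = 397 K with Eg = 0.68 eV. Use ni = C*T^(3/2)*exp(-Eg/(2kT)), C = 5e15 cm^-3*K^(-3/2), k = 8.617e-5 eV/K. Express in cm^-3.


Step 1: Compute kT = 8.617e-5 * 397 = 0.03420949 eV
Step 2: Exponent = -Eg/(2kT) = -0.68/(2*0.03420949) = -9.93876
Step 3: T^(3/2) = 397^1.5 = 7910.17
Step 4: ni = 5e15 * 7910.17 * exp(-9.93876) = 1.91e+15 cm^-3

1.91e+15


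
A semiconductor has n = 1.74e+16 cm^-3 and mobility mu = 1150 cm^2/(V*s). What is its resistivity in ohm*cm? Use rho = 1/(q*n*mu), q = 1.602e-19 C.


Step 1: sigma = q * n * mu = 1.602e-19 * 1.74e+16 * 1150 = 3.20560e+00 S/cm
Step 2: rho = 1 / sigma = 1 / 3.20560e+00 = 0.312 ohm*cm

0.312


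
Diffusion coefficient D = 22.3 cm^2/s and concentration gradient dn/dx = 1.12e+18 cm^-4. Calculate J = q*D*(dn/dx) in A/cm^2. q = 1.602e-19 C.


Step 1: J = q * D * (dn/dx)
Step 2: J = 1.602e-19 * 22.3 * 1.12e+18
Step 3: J = 4.00e+00 A/cm^2

4.00e+00


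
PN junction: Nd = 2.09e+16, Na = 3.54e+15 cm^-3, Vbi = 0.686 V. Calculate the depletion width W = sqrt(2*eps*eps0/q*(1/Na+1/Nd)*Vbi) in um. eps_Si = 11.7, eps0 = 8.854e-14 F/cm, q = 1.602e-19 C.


Step 1: 1/Na + 1/Nd = 1/3.54e+15 + 1/2.09e+16 = 3.30333e-16
Step 2: 2*eps*eps0/q = 2*11.7*8.854e-14/1.602e-19 = 1.293281e+07
Step 3: W^2 = 1.293281e+07 * 3.30333e-16 * 0.686 = 2.93068e-09
Step 4: W = sqrt(2.93068e-09) = 5.414e-05 cm = 0.5414 um

0.5414


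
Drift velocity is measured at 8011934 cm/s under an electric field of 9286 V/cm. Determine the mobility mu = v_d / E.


Step 1: mu = v_d / E
Step 2: mu = 8011934 / 9286
Step 3: mu = 862.8 cm^2/(V*s)

862.8


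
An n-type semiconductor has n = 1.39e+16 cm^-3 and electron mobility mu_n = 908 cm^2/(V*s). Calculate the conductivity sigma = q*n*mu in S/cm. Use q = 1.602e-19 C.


Step 1: sigma = q * n * mu
Step 2: sigma = 1.602e-19 * 1.39e+16 * 908
Step 3: sigma = 2.022e+00 S/cm

2.022e+00


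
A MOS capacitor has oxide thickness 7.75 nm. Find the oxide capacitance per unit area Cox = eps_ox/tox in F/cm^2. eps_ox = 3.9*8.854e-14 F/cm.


Step 1: eps_ox = 3.9 * 8.854e-14 = 3.45306e-13 F/cm
Step 2: tox in cm = 7.75 nm * 1e-7 = 7.7500e-07 cm
Step 3: Cox = 3.45306e-13 / 7.7500e-07 = 4.46e-07 F/cm^2

4.46e-07


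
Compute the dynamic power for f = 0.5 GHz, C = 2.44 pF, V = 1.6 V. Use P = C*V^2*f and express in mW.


Step 1: V^2 = 1.6^2 = 2.56 V^2
Step 2: P = C*V^2*f = 2.44e-12 F * 2.56 * 0.5e9 Hz
Step 3: P = 3.1232e-03 W
Step 4: P = 3.123 mW

3.123


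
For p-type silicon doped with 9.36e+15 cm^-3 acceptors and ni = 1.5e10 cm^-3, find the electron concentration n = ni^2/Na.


Step 1: Majority hole concentration p ≈ Na = 9.36e+15 cm^-3
Step 2: n = ni^2 / Na = (1.5e10)^2 / 9.36e+15
Step 3: n = 2.40e+04 cm^-3

2.40e+04


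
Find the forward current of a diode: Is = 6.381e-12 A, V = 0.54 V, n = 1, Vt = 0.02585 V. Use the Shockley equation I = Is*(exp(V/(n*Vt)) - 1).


Step 1: V/(n*Vt) = 0.54/(1*0.02585) = 20.8897
Step 2: exp(20.8897) = 1.1811e+09
Step 3: I = 6.381e-12 * (1.1811e+09 - 1) = 7.54e-03 A

7.54e-03


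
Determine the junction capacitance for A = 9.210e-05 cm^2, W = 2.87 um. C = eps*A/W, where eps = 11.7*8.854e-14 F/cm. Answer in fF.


Step 1: eps_Si = 11.7 * 8.854e-14 = 1.035918e-12 F/cm
Step 2: W in cm = 2.87 * 1e-4 = 2.87e-04 cm
Step 3: C = 1.035918e-12 * 9.210e-05 / 2.87e-04 = 3.324322e-13 F
Step 4: C = 332.43 fF

332.43


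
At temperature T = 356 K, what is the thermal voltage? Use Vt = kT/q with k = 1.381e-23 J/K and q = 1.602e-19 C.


Step 1: kT = 1.381e-23 * 356 = 4.91636e-21 J
Step 2: Vt = kT/q = 4.91636e-21 / 1.602e-19
Step 3: Vt = 0.03069 V

0.03069


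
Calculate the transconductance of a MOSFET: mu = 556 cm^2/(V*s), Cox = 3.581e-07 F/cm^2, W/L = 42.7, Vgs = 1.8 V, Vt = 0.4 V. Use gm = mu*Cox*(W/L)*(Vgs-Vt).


Step 1: Vov = Vgs - Vt = 1.8 - 0.4 = 1.4 V
Step 2: gm = mu * Cox * (W/L) * Vov
Step 3: gm = 556 * 3.581e-07 * 42.7 * 1.4 = 1.19e-02 S

1.19e-02


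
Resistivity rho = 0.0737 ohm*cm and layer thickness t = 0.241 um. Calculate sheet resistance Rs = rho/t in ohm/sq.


Step 1: Convert thickness to cm: t = 0.241 um = 2.4100e-05 cm
Step 2: Rs = rho / t = 0.0737 / 2.4100e-05
Step 3: Rs = 3058.1 ohm/sq

3058.1


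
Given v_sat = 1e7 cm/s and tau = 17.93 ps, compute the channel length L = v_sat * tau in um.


Step 1: tau in seconds = 17.93 ps * 1e-12 = 1.7930e-11 s
Step 2: L = v_sat * tau = 1e7 * 1.7930e-11 = 1.7930e-04 cm
Step 3: L in um = 1.7930e-04 * 1e4 = 1.793 um

1.793


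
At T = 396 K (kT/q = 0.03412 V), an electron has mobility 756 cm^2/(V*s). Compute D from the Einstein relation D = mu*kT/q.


Step 1: D = mu * (kT/q)
Step 2: D = 756 * 0.03412
Step 3: D = 25.79 cm^2/s

25.79


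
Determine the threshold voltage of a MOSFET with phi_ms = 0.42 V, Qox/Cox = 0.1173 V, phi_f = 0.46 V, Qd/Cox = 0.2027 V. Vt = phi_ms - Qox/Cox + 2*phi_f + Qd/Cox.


Step 1: Vt = phi_ms - Qox/Cox + 2*phi_f + Qd/Cox
Step 2: Vt = 0.42 - 0.1173 + 2*0.46 + 0.2027
Step 3: Vt = 0.42 - 0.1173 + 0.92 + 0.2027
Step 4: Vt = 1.4254 V

1.4254


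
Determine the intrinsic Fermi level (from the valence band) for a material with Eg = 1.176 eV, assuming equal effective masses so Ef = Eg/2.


Step 1: For an intrinsic semiconductor, the Fermi level sits at midgap.
Step 2: Ef = Eg / 2 = 1.176 / 2 = 0.588 eV

0.588


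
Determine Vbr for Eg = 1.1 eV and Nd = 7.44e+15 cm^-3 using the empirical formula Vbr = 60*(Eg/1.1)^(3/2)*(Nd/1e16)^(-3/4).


Step 1: Eg/1.1 = 1.1/1.1 = 1.000000
Step 2: (Eg/1.1)^1.5 = 1.000000^1.5 = 1.000000
Step 3: (Nd/1e16)^(-0.75) = (0.744)^(-0.75) = 1.248304
Step 4: Vbr = 60 * 1.000000 * 1.248304 = 74.9 V

74.9


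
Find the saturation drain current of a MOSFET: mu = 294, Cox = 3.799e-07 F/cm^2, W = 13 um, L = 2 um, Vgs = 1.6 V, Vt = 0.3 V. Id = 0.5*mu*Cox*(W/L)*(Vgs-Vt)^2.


Step 1: Overdrive voltage Vov = Vgs - Vt = 1.6 - 0.3 = 1.3 V
Step 2: W/L = 13/2 = 6.5
Step 3: Id = 0.5 * 294 * 3.799e-07 * 6.5 * 1.3^2
Step 4: Id = 6.13e-04 A

6.13e-04


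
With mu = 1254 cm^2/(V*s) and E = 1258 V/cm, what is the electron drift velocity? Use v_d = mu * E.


Step 1: v_d = mu * E
Step 2: v_d = 1254 * 1258 = 1577532
Step 3: v_d = 1.58e+06 cm/s

1.58e+06


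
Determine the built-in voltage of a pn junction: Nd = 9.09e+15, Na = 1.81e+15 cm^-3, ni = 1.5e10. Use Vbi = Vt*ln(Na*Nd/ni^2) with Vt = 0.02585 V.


Step 1: Compute Na*Nd/ni^2 = 1.81e+15 * 9.09e+15 / (1.5e10)^2 = 7.3124e+10
Step 2: ln(7.3124e+10) = 25.0154
Step 3: Vbi = 0.02585 * 25.0154 = 0.647 V

0.647


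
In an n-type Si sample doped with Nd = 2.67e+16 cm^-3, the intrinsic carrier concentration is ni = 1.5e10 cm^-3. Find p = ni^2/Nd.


Step 1: Since Nd >> ni, n ≈ Nd = 2.67e+16 cm^-3
Step 2: p = ni^2 / n = (1.5e10)^2 / 2.67e+16
Step 3: p = 2.25e20 / 2.67e+16 = 8.43e+03 cm^-3

8.43e+03


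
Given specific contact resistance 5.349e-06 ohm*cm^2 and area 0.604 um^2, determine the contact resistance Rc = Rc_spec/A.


Step 1: Convert area to cm^2: 0.604 um^2 = 6.0400e-09 cm^2
Step 2: Rc = Rc_spec / A = 5.349e-06 / 6.0400e-09
Step 3: Rc = 8.86e+02 ohms

8.86e+02


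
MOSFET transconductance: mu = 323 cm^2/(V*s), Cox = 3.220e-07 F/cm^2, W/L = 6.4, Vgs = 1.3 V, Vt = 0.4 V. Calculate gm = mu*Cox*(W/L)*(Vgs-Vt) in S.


Step 1: Vov = Vgs - Vt = 1.3 - 0.4 = 0.9 V
Step 2: gm = mu * Cox * (W/L) * Vov
Step 3: gm = 323 * 3.220e-07 * 6.4 * 0.9 = 5.99e-04 S

5.99e-04


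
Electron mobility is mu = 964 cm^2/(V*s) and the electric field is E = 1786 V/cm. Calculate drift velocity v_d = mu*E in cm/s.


Step 1: v_d = mu * E
Step 2: v_d = 964 * 1786 = 1721704
Step 3: v_d = 1.72e+06 cm/s

1.72e+06


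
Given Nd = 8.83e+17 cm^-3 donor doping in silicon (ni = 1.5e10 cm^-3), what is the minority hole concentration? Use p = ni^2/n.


Step 1: Since Nd >> ni, n ≈ Nd = 8.83e+17 cm^-3
Step 2: p = ni^2 / n = (1.5e10)^2 / 8.83e+17
Step 3: p = 2.25e20 / 8.83e+17 = 2.55e+02 cm^-3

2.55e+02


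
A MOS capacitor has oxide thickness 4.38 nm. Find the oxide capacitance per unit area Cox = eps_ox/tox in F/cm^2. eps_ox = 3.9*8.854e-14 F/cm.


Step 1: eps_ox = 3.9 * 8.854e-14 = 3.45306e-13 F/cm
Step 2: tox in cm = 4.38 nm * 1e-7 = 4.3800e-07 cm
Step 3: Cox = 3.45306e-13 / 4.3800e-07 = 7.88e-07 F/cm^2

7.88e-07


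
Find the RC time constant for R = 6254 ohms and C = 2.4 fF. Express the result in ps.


Step 1: tau = R * C
Step 2: tau = 6254 * 2.4 fF = 6254 * 2.4e-15 F
Step 3: tau = 1.50096e-11 s = 15.0096 ps

15.0096


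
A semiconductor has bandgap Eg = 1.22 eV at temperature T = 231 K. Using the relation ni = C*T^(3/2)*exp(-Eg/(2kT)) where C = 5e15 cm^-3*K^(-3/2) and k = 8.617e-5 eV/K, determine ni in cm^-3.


Step 1: Compute kT = 8.617e-5 * 231 = 0.01990527 eV
Step 2: Exponent = -Eg/(2kT) = -1.22/(2*0.01990527) = -30.64515
Step 3: T^(3/2) = 231^1.5 = 3510.90
Step 4: ni = 5e15 * 3510.90 * exp(-30.64515) = 8.62e+05 cm^-3

8.62e+05


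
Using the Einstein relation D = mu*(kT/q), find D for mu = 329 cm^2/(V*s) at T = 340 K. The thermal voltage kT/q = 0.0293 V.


Step 1: D = mu * (kT/q)
Step 2: D = 329 * 0.0293
Step 3: D = 9.64 cm^2/s

9.64


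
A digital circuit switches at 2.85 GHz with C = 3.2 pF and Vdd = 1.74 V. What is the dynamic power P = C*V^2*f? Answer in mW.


Step 1: V^2 = 1.74^2 = 3.0276 V^2
Step 2: P = C*V^2*f = 3.2e-12 F * 3.0276 * 2.85e9 Hz
Step 3: P = 2.7611712e-02 W
Step 4: P = 27.612 mW

27.612


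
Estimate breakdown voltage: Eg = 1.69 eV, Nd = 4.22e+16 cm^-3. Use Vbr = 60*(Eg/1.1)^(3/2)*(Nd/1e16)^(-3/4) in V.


Step 1: Eg/1.1 = 1.69/1.1 = 1.536364
Step 2: (Eg/1.1)^1.5 = 1.536364^1.5 = 1.904326
Step 3: (Nd/1e16)^(-0.75) = (4.22)^(-0.75) = 0.339638
Step 4: Vbr = 60 * 1.904326 * 0.339638 = 38.8 V

38.8


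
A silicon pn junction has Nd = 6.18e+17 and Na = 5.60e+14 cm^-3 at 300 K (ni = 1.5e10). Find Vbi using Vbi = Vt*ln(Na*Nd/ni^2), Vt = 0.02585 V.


Step 1: Compute Na*Nd/ni^2 = 5.60e+14 * 6.18e+17 / (1.5e10)^2 = 1.5381e+12
Step 2: ln(1.5381e+12) = 28.0616
Step 3: Vbi = 0.02585 * 28.0616 = 0.725 V

0.725


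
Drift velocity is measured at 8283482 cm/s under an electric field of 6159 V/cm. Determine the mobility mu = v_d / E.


Step 1: mu = v_d / E
Step 2: mu = 8283482 / 6159
Step 3: mu = 1344.94 cm^2/(V*s)

1344.94


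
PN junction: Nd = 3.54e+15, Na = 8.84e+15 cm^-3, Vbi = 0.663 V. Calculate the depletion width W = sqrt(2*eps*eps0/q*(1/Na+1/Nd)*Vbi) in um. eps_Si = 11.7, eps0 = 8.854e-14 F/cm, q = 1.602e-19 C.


Step 1: 1/Na + 1/Nd = 1/8.84e+15 + 1/3.54e+15 = 3.95608e-16
Step 2: 2*eps*eps0/q = 2*11.7*8.854e-14/1.602e-19 = 1.293281e+07
Step 3: W^2 = 1.293281e+07 * 3.95608e-16 * 0.663 = 3.39212e-09
Step 4: W = sqrt(3.39212e-09) = 5.824e-05 cm = 0.5824 um

0.5824


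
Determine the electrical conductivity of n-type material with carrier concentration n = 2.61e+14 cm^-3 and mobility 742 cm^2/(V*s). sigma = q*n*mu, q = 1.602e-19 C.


Step 1: sigma = q * n * mu
Step 2: sigma = 1.602e-19 * 2.61e+14 * 742
Step 3: sigma = 3.102e-02 S/cm

3.102e-02


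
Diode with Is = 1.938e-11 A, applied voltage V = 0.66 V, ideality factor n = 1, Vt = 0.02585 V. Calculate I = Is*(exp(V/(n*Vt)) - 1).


Step 1: V/(n*Vt) = 0.66/(1*0.02585) = 25.5319
Step 2: exp(25.5319) = 1.2256e+11
Step 3: I = 1.938e-11 * (1.2256e+11 - 1) = 2.38e+00 A

2.38e+00


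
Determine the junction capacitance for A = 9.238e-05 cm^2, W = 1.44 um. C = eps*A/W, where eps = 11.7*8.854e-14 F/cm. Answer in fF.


Step 1: eps_Si = 11.7 * 8.854e-14 = 1.035918e-12 F/cm
Step 2: W in cm = 1.44 * 1e-4 = 1.44e-04 cm
Step 3: C = 1.035918e-12 * 9.238e-05 / 1.44e-04 = 6.645702e-13 F
Step 4: C = 664.57 fF

664.57


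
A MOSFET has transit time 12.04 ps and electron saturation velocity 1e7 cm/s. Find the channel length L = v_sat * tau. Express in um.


Step 1: tau in seconds = 12.04 ps * 1e-12 = 1.2040e-11 s
Step 2: L = v_sat * tau = 1e7 * 1.2040e-11 = 1.2040e-04 cm
Step 3: L in um = 1.2040e-04 * 1e4 = 1.204 um

1.204


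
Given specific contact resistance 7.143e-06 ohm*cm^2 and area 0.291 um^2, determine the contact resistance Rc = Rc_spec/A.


Step 1: Convert area to cm^2: 0.291 um^2 = 2.9100e-09 cm^2
Step 2: Rc = Rc_spec / A = 7.143e-06 / 2.9100e-09
Step 3: Rc = 2.45e+03 ohms

2.45e+03


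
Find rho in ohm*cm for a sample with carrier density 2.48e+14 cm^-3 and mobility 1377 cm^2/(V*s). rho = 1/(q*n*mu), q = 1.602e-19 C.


Step 1: sigma = q * n * mu = 1.602e-19 * 2.48e+14 * 1377 = 5.47077e-02 S/cm
Step 2: rho = 1 / sigma = 1 / 5.47077e-02 = 18.28 ohm*cm

18.28


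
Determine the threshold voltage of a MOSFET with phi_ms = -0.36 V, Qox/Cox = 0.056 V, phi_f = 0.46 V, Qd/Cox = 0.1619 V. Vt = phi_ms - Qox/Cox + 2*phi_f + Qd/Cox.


Step 1: Vt = phi_ms - Qox/Cox + 2*phi_f + Qd/Cox
Step 2: Vt = -0.36 - 0.056 + 2*0.46 + 0.1619
Step 3: Vt = -0.36 - 0.056 + 0.92 + 0.1619
Step 4: Vt = 0.6659 V

0.6659


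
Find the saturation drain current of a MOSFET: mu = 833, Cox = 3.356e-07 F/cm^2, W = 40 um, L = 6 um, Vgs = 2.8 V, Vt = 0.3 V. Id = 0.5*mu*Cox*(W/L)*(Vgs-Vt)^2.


Step 1: Overdrive voltage Vov = Vgs - Vt = 2.8 - 0.3 = 2.5 V
Step 2: W/L = 40/6 = 6.66667
Step 3: Id = 0.5 * 833 * 3.356e-07 * 6.66667 * 2.5^2
Step 4: Id = 5.82e-03 A

5.82e-03


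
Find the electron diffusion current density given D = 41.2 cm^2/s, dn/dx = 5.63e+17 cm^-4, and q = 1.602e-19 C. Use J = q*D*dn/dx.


Step 1: J = q * D * (dn/dx)
Step 2: J = 1.602e-19 * 41.2 * 5.63e+17
Step 3: J = 3.72e+00 A/cm^2

3.72e+00


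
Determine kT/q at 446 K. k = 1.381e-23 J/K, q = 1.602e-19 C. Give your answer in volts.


Step 1: kT = 1.381e-23 * 446 = 6.15926e-21 J
Step 2: Vt = kT/q = 6.15926e-21 / 1.602e-19
Step 3: Vt = 0.03845 V

0.03845


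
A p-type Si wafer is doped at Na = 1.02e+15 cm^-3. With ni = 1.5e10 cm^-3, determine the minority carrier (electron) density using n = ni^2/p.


Step 1: Majority hole concentration p ≈ Na = 1.02e+15 cm^-3
Step 2: n = ni^2 / Na = (1.5e10)^2 / 1.02e+15
Step 3: n = 2.21e+05 cm^-3

2.21e+05


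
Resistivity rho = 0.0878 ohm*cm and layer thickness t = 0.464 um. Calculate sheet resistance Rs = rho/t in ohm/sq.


Step 1: Convert thickness to cm: t = 0.464 um = 4.6400e-05 cm
Step 2: Rs = rho / t = 0.0878 / 4.6400e-05
Step 3: Rs = 1892.2 ohm/sq

1892.2


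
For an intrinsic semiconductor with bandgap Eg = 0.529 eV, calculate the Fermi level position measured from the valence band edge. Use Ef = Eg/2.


Step 1: For an intrinsic semiconductor, the Fermi level sits at midgap.
Step 2: Ef = Eg / 2 = 0.529 / 2 = 0.2645 eV

0.2645


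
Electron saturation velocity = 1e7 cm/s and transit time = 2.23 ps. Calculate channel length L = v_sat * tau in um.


Step 1: tau in seconds = 2.23 ps * 1e-12 = 2.2300e-12 s
Step 2: L = v_sat * tau = 1e7 * 2.2300e-12 = 2.2300e-05 cm
Step 3: L in um = 2.2300e-05 * 1e4 = 0.223 um

0.223


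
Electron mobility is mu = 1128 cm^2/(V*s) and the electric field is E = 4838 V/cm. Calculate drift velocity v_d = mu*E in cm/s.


Step 1: v_d = mu * E
Step 2: v_d = 1128 * 4838 = 5457264
Step 3: v_d = 5.46e+06 cm/s

5.46e+06


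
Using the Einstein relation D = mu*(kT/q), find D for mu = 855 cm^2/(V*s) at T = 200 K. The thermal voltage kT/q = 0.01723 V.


Step 1: D = mu * (kT/q)
Step 2: D = 855 * 0.01723
Step 3: D = 14.73 cm^2/s

14.73


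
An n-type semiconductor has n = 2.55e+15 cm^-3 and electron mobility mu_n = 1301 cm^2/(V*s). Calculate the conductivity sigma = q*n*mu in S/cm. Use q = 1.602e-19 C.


Step 1: sigma = q * n * mu
Step 2: sigma = 1.602e-19 * 2.55e+15 * 1301
Step 3: sigma = 5.315e-01 S/cm

5.315e-01


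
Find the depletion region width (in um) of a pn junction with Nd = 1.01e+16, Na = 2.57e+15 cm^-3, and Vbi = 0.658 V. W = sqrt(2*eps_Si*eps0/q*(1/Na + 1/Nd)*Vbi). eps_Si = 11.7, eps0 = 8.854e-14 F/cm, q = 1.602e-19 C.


Step 1: 1/Na + 1/Nd = 1/2.57e+15 + 1/1.01e+16 = 4.88115e-16
Step 2: 2*eps*eps0/q = 2*11.7*8.854e-14/1.602e-19 = 1.293281e+07
Step 3: W^2 = 1.293281e+07 * 4.88115e-16 * 0.658 = 4.15376e-09
Step 4: W = sqrt(4.15376e-09) = 6.445e-05 cm = 0.6445 um

0.6445


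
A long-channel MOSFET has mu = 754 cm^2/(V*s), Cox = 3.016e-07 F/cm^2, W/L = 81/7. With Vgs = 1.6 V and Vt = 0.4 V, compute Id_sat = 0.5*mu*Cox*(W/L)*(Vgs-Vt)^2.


Step 1: Overdrive voltage Vov = Vgs - Vt = 1.6 - 0.4 = 1.2 V
Step 2: W/L = 81/7 = 11.5714
Step 3: Id = 0.5 * 754 * 3.016e-07 * 11.5714 * 1.2^2
Step 4: Id = 1.89e-03 A

1.89e-03


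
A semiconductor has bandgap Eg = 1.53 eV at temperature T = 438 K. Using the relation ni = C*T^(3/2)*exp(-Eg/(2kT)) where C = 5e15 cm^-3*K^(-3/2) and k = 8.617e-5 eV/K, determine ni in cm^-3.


Step 1: Compute kT = 8.617e-5 * 438 = 0.03774246 eV
Step 2: Exponent = -Eg/(2kT) = -1.53/(2*0.03774246) = -20.26895
Step 3: T^(3/2) = 438^1.5 = 9166.66
Step 4: ni = 5e15 * 9166.66 * exp(-20.26895) = 7.22e+10 cm^-3

7.22e+10


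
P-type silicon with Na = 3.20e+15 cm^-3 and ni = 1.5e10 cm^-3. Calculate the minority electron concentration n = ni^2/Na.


Step 1: Majority hole concentration p ≈ Na = 3.20e+15 cm^-3
Step 2: n = ni^2 / Na = (1.5e10)^2 / 3.20e+15
Step 3: n = 7.03e+04 cm^-3

7.03e+04


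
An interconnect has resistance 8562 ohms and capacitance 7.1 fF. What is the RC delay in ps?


Step 1: tau = R * C
Step 2: tau = 8562 * 7.1 fF = 8562 * 7.1e-15 F
Step 3: tau = 6.07902e-11 s = 60.7902 ps

60.7902


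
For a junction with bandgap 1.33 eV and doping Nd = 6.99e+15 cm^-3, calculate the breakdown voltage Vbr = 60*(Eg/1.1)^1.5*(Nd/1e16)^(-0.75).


Step 1: Eg/1.1 = 1.33/1.1 = 1.209091
Step 2: (Eg/1.1)^1.5 = 1.209091^1.5 = 1.329500
Step 3: (Nd/1e16)^(-0.75) = (0.699)^(-0.75) = 1.308104
Step 4: Vbr = 60 * 1.329500 * 1.308104 = 104.3 V

104.3


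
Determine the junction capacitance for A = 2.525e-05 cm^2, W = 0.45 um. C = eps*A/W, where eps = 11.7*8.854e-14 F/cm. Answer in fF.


Step 1: eps_Si = 11.7 * 8.854e-14 = 1.035918e-12 F/cm
Step 2: W in cm = 0.45 * 1e-4 = 4.50e-05 cm
Step 3: C = 1.035918e-12 * 2.525e-05 / 4.50e-05 = 5.812651e-13 F
Step 4: C = 581.27 fF

581.27


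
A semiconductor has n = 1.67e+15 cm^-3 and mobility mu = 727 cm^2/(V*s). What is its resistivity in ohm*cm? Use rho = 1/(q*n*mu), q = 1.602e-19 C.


Step 1: sigma = q * n * mu = 1.602e-19 * 1.67e+15 * 727 = 1.94497e-01 S/cm
Step 2: rho = 1 / sigma = 1 / 1.94497e-01 = 5.141 ohm*cm

5.141


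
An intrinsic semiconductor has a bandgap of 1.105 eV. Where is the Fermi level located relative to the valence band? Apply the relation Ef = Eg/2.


Step 1: For an intrinsic semiconductor, the Fermi level sits at midgap.
Step 2: Ef = Eg / 2 = 1.105 / 2 = 0.5525 eV

0.5525


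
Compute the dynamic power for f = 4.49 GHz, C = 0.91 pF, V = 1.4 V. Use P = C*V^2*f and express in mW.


Step 1: V^2 = 1.4^2 = 1.96 V^2
Step 2: P = C*V^2*f = 0.91e-12 F * 1.96 * 4.49e9 Hz
Step 3: P = 8.008364e-03 W
Step 4: P = 8.008 mW

8.008


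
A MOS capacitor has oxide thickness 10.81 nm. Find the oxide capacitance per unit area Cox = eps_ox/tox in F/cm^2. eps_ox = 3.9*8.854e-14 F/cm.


Step 1: eps_ox = 3.9 * 8.854e-14 = 3.45306e-13 F/cm
Step 2: tox in cm = 10.81 nm * 1e-7 = 1.0810e-06 cm
Step 3: Cox = 3.45306e-13 / 1.0810e-06 = 3.19e-07 F/cm^2

3.19e-07


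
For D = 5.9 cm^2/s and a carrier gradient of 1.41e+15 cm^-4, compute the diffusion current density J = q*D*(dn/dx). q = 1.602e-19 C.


Step 1: J = q * D * (dn/dx)
Step 2: J = 1.602e-19 * 5.9 * 1.41e+15
Step 3: J = 1.33e-03 A/cm^2

1.33e-03


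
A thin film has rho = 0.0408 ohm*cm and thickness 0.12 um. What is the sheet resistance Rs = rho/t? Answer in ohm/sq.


Step 1: Convert thickness to cm: t = 0.12 um = 1.2000e-05 cm
Step 2: Rs = rho / t = 0.0408 / 1.2000e-05
Step 3: Rs = 3400.0 ohm/sq

3400.0


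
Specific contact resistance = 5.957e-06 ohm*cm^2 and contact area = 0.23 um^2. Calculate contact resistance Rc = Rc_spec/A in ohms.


Step 1: Convert area to cm^2: 0.23 um^2 = 2.3000e-09 cm^2
Step 2: Rc = Rc_spec / A = 5.957e-06 / 2.3000e-09
Step 3: Rc = 2.59e+03 ohms

2.59e+03


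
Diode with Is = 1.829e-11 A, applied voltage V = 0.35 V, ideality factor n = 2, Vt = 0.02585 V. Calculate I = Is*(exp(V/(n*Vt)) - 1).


Step 1: V/(n*Vt) = 0.35/(2*0.02585) = 6.7698
Step 2: exp(6.7698) = 8.7114e+02
Step 3: I = 1.829e-11 * (8.7114e+02 - 1) = 1.59e-08 A

1.59e-08


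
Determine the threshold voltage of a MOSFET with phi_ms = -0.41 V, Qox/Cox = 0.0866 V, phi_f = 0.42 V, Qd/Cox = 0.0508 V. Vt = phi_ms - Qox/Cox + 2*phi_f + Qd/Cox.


Step 1: Vt = phi_ms - Qox/Cox + 2*phi_f + Qd/Cox
Step 2: Vt = -0.41 - 0.0866 + 2*0.42 + 0.0508
Step 3: Vt = -0.41 - 0.0866 + 0.84 + 0.0508
Step 4: Vt = 0.3942 V

0.3942


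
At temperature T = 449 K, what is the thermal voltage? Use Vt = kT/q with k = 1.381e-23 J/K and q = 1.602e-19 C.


Step 1: kT = 1.381e-23 * 449 = 6.20069e-21 J
Step 2: Vt = kT/q = 6.20069e-21 / 1.602e-19
Step 3: Vt = 0.03871 V

0.03871


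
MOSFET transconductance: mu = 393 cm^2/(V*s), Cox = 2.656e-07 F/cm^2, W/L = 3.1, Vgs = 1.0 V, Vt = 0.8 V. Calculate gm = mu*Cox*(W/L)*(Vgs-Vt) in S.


Step 1: Vov = Vgs - Vt = 1.0 - 0.8 = 0.2 V
Step 2: gm = mu * Cox * (W/L) * Vov
Step 3: gm = 393 * 2.656e-07 * 3.1 * 0.2 = 6.47e-05 S

6.47e-05


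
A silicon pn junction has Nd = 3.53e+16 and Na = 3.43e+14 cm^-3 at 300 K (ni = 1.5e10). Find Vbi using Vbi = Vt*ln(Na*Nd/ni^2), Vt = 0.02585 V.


Step 1: Compute Na*Nd/ni^2 = 3.43e+14 * 3.53e+16 / (1.5e10)^2 = 5.3813e+10
Step 2: ln(5.3813e+10) = 24.7088
Step 3: Vbi = 0.02585 * 24.7088 = 0.639 V

0.639


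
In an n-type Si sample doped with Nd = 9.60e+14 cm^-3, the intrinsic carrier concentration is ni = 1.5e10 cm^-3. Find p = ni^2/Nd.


Step 1: Since Nd >> ni, n ≈ Nd = 9.60e+14 cm^-3
Step 2: p = ni^2 / n = (1.5e10)^2 / 9.60e+14
Step 3: p = 2.25e20 / 9.60e+14 = 2.34e+05 cm^-3

2.34e+05


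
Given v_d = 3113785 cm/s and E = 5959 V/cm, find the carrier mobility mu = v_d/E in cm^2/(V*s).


Step 1: mu = v_d / E
Step 2: mu = 3113785 / 5959
Step 3: mu = 522.53 cm^2/(V*s)

522.53


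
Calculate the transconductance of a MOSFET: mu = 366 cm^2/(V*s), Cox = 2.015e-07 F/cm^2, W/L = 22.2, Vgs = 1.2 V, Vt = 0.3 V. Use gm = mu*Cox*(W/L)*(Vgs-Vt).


Step 1: Vov = Vgs - Vt = 1.2 - 0.3 = 0.9 V
Step 2: gm = mu * Cox * (W/L) * Vov
Step 3: gm = 366 * 2.015e-07 * 22.2 * 0.9 = 1.47e-03 S

1.47e-03


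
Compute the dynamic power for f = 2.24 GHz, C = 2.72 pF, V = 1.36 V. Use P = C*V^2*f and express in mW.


Step 1: V^2 = 1.36^2 = 1.8496 V^2
Step 2: P = C*V^2*f = 2.72e-12 F * 1.8496 * 2.24e9 Hz
Step 3: P = 1.126924288e-02 W
Step 4: P = 11.269 mW

11.269


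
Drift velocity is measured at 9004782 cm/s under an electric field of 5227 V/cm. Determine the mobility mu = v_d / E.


Step 1: mu = v_d / E
Step 2: mu = 9004782 / 5227
Step 3: mu = 1722.74 cm^2/(V*s)

1722.74


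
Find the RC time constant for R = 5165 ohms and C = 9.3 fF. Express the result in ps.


Step 1: tau = R * C
Step 2: tau = 5165 * 9.3 fF = 5165 * 9.3e-15 F
Step 3: tau = 4.80345e-11 s = 48.0345 ps

48.0345


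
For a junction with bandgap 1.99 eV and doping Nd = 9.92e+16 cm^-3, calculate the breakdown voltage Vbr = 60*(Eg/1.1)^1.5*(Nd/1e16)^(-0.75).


Step 1: Eg/1.1 = 1.99/1.1 = 1.809091
Step 2: (Eg/1.1)^1.5 = 1.809091^1.5 = 2.433272
Step 3: (Nd/1e16)^(-0.75) = (9.92)^(-0.75) = 0.178902
Step 4: Vbr = 60 * 2.433272 * 0.178902 = 26.1 V

26.1


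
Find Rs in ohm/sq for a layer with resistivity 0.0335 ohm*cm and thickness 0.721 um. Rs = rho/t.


Step 1: Convert thickness to cm: t = 0.721 um = 7.2100e-05 cm
Step 2: Rs = rho / t = 0.0335 / 7.2100e-05
Step 3: Rs = 464.6 ohm/sq

464.6


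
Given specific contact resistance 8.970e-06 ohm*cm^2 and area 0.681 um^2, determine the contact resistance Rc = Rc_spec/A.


Step 1: Convert area to cm^2: 0.681 um^2 = 6.8100e-09 cm^2
Step 2: Rc = Rc_spec / A = 8.970e-06 / 6.8100e-09
Step 3: Rc = 1.32e+03 ohms

1.32e+03


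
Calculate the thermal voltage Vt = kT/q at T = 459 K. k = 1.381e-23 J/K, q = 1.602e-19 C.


Step 1: kT = 1.381e-23 * 459 = 6.33879e-21 J
Step 2: Vt = kT/q = 6.33879e-21 / 1.602e-19
Step 3: Vt = 0.03957 V

0.03957


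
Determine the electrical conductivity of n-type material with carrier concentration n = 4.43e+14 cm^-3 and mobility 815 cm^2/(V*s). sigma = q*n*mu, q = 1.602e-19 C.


Step 1: sigma = q * n * mu
Step 2: sigma = 1.602e-19 * 4.43e+14 * 815
Step 3: sigma = 5.784e-02 S/cm

5.784e-02


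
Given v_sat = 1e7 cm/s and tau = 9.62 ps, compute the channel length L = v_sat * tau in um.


Step 1: tau in seconds = 9.62 ps * 1e-12 = 9.6200e-12 s
Step 2: L = v_sat * tau = 1e7 * 9.6200e-12 = 9.6200e-05 cm
Step 3: L in um = 9.6200e-05 * 1e4 = 0.962 um

0.962


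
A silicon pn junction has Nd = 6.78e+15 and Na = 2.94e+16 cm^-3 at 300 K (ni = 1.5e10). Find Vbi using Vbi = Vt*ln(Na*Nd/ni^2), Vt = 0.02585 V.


Step 1: Compute Na*Nd/ni^2 = 2.94e+16 * 6.78e+15 / (1.5e10)^2 = 8.8592e+11
Step 2: ln(8.8592e+11) = 27.5099
Step 3: Vbi = 0.02585 * 27.5099 = 0.711 V

0.711


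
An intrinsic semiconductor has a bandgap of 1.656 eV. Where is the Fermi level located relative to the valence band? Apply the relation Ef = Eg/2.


Step 1: For an intrinsic semiconductor, the Fermi level sits at midgap.
Step 2: Ef = Eg / 2 = 1.656 / 2 = 0.828 eV

0.828


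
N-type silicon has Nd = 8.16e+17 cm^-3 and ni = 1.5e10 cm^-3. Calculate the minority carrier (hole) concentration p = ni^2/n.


Step 1: Since Nd >> ni, n ≈ Nd = 8.16e+17 cm^-3
Step 2: p = ni^2 / n = (1.5e10)^2 / 8.16e+17
Step 3: p = 2.25e20 / 8.16e+17 = 2.76e+02 cm^-3

2.76e+02


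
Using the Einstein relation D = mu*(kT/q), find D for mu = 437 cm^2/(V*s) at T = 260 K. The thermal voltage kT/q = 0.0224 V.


Step 1: D = mu * (kT/q)
Step 2: D = 437 * 0.0224
Step 3: D = 9.79 cm^2/s

9.79


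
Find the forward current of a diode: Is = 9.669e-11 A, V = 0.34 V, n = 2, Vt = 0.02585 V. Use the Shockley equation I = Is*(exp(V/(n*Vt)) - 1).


Step 1: V/(n*Vt) = 0.34/(2*0.02585) = 6.5764
Step 2: exp(6.5764) = 7.1795e+02
Step 3: I = 9.669e-11 * (7.1795e+02 - 1) = 6.93e-08 A

6.93e-08


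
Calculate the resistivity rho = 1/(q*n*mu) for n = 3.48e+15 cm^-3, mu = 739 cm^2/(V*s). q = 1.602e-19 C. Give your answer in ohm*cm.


Step 1: sigma = q * n * mu = 1.602e-19 * 3.48e+15 * 739 = 4.11990e-01 S/cm
Step 2: rho = 1 / sigma = 1 / 4.11990e-01 = 2.427 ohm*cm

2.427


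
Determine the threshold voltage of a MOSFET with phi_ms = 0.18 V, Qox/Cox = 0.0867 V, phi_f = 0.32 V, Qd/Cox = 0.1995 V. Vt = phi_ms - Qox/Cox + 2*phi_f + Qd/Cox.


Step 1: Vt = phi_ms - Qox/Cox + 2*phi_f + Qd/Cox
Step 2: Vt = 0.18 - 0.0867 + 2*0.32 + 0.1995
Step 3: Vt = 0.18 - 0.0867 + 0.64 + 0.1995
Step 4: Vt = 0.9328 V

0.9328


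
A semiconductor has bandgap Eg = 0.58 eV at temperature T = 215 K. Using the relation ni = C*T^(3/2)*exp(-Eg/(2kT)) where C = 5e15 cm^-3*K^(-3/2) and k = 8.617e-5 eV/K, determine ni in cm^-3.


Step 1: Compute kT = 8.617e-5 * 215 = 0.01852655 eV
Step 2: Exponent = -Eg/(2kT) = -0.58/(2*0.01852655) = -15.65321
Step 3: T^(3/2) = 215^1.5 = 3152.52
Step 4: ni = 5e15 * 3152.52 * exp(-15.65321) = 2.51e+12 cm^-3

2.51e+12


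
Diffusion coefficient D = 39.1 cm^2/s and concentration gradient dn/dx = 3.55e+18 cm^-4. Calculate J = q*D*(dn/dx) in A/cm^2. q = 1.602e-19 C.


Step 1: J = q * D * (dn/dx)
Step 2: J = 1.602e-19 * 39.1 * 3.55e+18
Step 3: J = 2.22e+01 A/cm^2

2.22e+01


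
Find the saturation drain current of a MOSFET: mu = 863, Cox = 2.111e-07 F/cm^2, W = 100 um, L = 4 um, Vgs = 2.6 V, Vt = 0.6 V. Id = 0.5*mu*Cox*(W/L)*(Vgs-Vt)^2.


Step 1: Overdrive voltage Vov = Vgs - Vt = 2.6 - 0.6 = 2.0 V
Step 2: W/L = 100/4 = 25
Step 3: Id = 0.5 * 863 * 2.111e-07 * 25 * 2.0^2
Step 4: Id = 9.11e-03 A

9.11e-03


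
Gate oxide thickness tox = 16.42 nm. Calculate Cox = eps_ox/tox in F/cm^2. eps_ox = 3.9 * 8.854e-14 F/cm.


Step 1: eps_ox = 3.9 * 8.854e-14 = 3.45306e-13 F/cm
Step 2: tox in cm = 16.42 nm * 1e-7 = 1.6420e-06 cm
Step 3: Cox = 3.45306e-13 / 1.6420e-06 = 2.10e-07 F/cm^2

2.10e-07


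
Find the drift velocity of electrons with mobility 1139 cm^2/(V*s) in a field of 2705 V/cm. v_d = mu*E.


Step 1: v_d = mu * E
Step 2: v_d = 1139 * 2705 = 3080995
Step 3: v_d = 3.08e+06 cm/s

3.08e+06


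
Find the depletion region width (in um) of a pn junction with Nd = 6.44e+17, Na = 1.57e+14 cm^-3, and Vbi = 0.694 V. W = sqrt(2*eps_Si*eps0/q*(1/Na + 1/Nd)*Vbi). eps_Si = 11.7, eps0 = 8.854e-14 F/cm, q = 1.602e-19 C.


Step 1: 1/Na + 1/Nd = 1/1.57e+14 + 1/6.44e+17 = 6.37098e-15
Step 2: 2*eps*eps0/q = 2*11.7*8.854e-14/1.602e-19 = 1.293281e+07
Step 3: W^2 = 1.293281e+07 * 6.37098e-15 * 0.694 = 5.71819e-08
Step 4: W = sqrt(5.71819e-08) = 2.391e-04 cm = 2.391 um

2.391


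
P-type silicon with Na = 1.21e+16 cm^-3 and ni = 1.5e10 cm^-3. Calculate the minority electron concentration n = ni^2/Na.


Step 1: Majority hole concentration p ≈ Na = 1.21e+16 cm^-3
Step 2: n = ni^2 / Na = (1.5e10)^2 / 1.21e+16
Step 3: n = 1.86e+04 cm^-3

1.86e+04


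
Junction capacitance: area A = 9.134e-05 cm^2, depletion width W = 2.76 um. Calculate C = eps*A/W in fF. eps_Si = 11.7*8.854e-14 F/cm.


Step 1: eps_Si = 11.7 * 8.854e-14 = 1.035918e-12 F/cm
Step 2: W in cm = 2.76 * 1e-4 = 2.76e-04 cm
Step 3: C = 1.035918e-12 * 9.134e-05 / 2.76e-04 = 3.428288e-13 F
Step 4: C = 342.83 fF

342.83


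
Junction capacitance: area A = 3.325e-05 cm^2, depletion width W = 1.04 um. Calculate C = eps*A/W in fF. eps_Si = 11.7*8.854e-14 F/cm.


Step 1: eps_Si = 11.7 * 8.854e-14 = 1.035918e-12 F/cm
Step 2: W in cm = 1.04 * 1e-4 = 1.04e-04 cm
Step 3: C = 1.035918e-12 * 3.325e-05 / 1.04e-04 = 3.311949e-13 F
Step 4: C = 331.19 fF

331.19


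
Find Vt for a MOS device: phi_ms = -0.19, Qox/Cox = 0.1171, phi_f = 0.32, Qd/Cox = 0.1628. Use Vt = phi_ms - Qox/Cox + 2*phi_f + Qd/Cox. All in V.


Step 1: Vt = phi_ms - Qox/Cox + 2*phi_f + Qd/Cox
Step 2: Vt = -0.19 - 0.1171 + 2*0.32 + 0.1628
Step 3: Vt = -0.19 - 0.1171 + 0.64 + 0.1628
Step 4: Vt = 0.4957 V

0.4957


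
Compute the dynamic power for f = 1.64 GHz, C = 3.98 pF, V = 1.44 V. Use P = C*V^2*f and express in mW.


Step 1: V^2 = 1.44^2 = 2.0736 V^2
Step 2: P = C*V^2*f = 3.98e-12 F * 2.0736 * 1.64e9 Hz
Step 3: P = 1.353480192e-02 W
Step 4: P = 13.535 mW

13.535


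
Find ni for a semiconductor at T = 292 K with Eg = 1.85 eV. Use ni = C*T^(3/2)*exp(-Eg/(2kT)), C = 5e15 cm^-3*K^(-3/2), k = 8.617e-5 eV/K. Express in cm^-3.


Step 1: Compute kT = 8.617e-5 * 292 = 0.02516164 eV
Step 2: Exponent = -Eg/(2kT) = -1.85/(2*0.02516164) = -36.76231
Step 3: T^(3/2) = 292^1.5 = 4989.70
Step 4: ni = 5e15 * 4989.70 * exp(-36.76231) = 2.70e+03 cm^-3

2.70e+03


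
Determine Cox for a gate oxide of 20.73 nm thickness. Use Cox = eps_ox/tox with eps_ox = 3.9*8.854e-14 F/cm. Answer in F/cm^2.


Step 1: eps_ox = 3.9 * 8.854e-14 = 3.45306e-13 F/cm
Step 2: tox in cm = 20.73 nm * 1e-7 = 2.0730e-06 cm
Step 3: Cox = 3.45306e-13 / 2.0730e-06 = 1.67e-07 F/cm^2

1.67e-07


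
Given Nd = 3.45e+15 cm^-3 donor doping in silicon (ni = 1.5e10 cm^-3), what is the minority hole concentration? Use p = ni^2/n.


Step 1: Since Nd >> ni, n ≈ Nd = 3.45e+15 cm^-3
Step 2: p = ni^2 / n = (1.5e10)^2 / 3.45e+15
Step 3: p = 2.25e20 / 3.45e+15 = 6.52e+04 cm^-3

6.52e+04


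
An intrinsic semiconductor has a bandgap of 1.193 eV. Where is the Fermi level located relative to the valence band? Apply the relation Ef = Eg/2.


Step 1: For an intrinsic semiconductor, the Fermi level sits at midgap.
Step 2: Ef = Eg / 2 = 1.193 / 2 = 0.5965 eV

0.5965


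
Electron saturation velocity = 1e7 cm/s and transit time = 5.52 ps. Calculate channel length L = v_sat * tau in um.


Step 1: tau in seconds = 5.52 ps * 1e-12 = 5.5200e-12 s
Step 2: L = v_sat * tau = 1e7 * 5.5200e-12 = 5.5200e-05 cm
Step 3: L in um = 5.5200e-05 * 1e4 = 0.552 um

0.552


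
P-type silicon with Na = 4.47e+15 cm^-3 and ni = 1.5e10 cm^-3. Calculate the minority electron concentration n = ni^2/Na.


Step 1: Majority hole concentration p ≈ Na = 4.47e+15 cm^-3
Step 2: n = ni^2 / Na = (1.5e10)^2 / 4.47e+15
Step 3: n = 5.03e+04 cm^-3

5.03e+04


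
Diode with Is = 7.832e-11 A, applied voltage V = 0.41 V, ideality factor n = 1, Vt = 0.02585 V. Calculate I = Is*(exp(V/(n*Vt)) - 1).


Step 1: V/(n*Vt) = 0.41/(1*0.02585) = 15.8607
Step 2: exp(15.8607) = 7.7306e+06
Step 3: I = 7.832e-11 * (7.7306e+06 - 1) = 6.05e-04 A

6.05e-04


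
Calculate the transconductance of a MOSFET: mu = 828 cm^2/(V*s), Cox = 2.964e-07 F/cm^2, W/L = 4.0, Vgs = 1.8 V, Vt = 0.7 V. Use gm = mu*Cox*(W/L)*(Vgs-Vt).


Step 1: Vov = Vgs - Vt = 1.8 - 0.7 = 1.1 V
Step 2: gm = mu * Cox * (W/L) * Vov
Step 3: gm = 828 * 2.964e-07 * 4.0 * 1.1 = 1.08e-03 S

1.08e-03


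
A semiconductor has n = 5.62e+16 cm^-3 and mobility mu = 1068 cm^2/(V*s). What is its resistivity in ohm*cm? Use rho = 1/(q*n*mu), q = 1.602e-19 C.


Step 1: sigma = q * n * mu = 1.602e-19 * 5.62e+16 * 1068 = 9.61546e+00 S/cm
Step 2: rho = 1 / sigma = 1 / 9.61546e+00 = 0.104 ohm*cm

0.104


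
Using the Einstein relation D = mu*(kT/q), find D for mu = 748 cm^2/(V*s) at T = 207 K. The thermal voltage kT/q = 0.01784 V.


Step 1: D = mu * (kT/q)
Step 2: D = 748 * 0.01784
Step 3: D = 13.34 cm^2/s

13.34


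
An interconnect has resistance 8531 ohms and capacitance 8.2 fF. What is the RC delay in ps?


Step 1: tau = R * C
Step 2: tau = 8531 * 8.2 fF = 8531 * 8.2e-15 F
Step 3: tau = 6.99542e-11 s = 69.9542 ps

69.9542


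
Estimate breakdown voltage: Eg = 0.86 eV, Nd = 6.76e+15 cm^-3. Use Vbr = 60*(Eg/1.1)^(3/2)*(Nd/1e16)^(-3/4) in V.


Step 1: Eg/1.1 = 0.86/1.1 = 0.781818
Step 2: (Eg/1.1)^1.5 = 0.781818^1.5 = 0.691287
Step 3: (Nd/1e16)^(-0.75) = (0.676)^(-0.75) = 1.341343
Step 4: Vbr = 60 * 0.691287 * 1.341343 = 55.6 V

55.6


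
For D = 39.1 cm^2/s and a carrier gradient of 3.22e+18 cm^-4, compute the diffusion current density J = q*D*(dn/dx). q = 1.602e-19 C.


Step 1: J = q * D * (dn/dx)
Step 2: J = 1.602e-19 * 39.1 * 3.22e+18
Step 3: J = 2.02e+01 A/cm^2

2.02e+01


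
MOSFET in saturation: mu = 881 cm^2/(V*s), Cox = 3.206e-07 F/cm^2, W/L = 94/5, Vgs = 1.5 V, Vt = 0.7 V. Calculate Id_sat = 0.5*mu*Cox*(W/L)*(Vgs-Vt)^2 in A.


Step 1: Overdrive voltage Vov = Vgs - Vt = 1.5 - 0.7 = 0.8 V
Step 2: W/L = 94/5 = 18.8
Step 3: Id = 0.5 * 881 * 3.206e-07 * 18.8 * 0.8^2
Step 4: Id = 1.70e-03 A

1.70e-03


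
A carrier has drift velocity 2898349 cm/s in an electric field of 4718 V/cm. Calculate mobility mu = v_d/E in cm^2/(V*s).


Step 1: mu = v_d / E
Step 2: mu = 2898349 / 4718
Step 3: mu = 614.32 cm^2/(V*s)

614.32


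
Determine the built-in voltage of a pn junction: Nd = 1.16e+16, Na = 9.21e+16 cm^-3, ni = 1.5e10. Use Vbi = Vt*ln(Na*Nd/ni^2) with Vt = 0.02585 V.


Step 1: Compute Na*Nd/ni^2 = 9.21e+16 * 1.16e+16 / (1.5e10)^2 = 4.7483e+12
Step 2: ln(4.7483e+12) = 29.1888
Step 3: Vbi = 0.02585 * 29.1888 = 0.755 V

0.755


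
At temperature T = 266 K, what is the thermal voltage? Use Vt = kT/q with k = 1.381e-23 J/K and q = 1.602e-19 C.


Step 1: kT = 1.381e-23 * 266 = 3.67346e-21 J
Step 2: Vt = kT/q = 3.67346e-21 / 1.602e-19
Step 3: Vt = 0.02293 V

0.02293
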